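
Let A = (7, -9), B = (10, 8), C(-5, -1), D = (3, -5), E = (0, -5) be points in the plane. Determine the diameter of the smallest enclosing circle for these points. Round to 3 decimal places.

The minimum enclosing circle is determined by three boundary points: A, B, C.
Their circumcentre is (85/19, 4/19) with r² = 32929/361.
The farthest remaining point E is at distance² 17026/361 ≤ 32929/361.
Diameter = 2r = 2√(32929/361) ≈ 19.101.

19.101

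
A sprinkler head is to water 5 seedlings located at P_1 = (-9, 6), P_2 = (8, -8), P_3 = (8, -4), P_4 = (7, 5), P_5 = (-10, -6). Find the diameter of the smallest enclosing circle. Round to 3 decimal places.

22.023

A smallest enclosing disk is always determined by at most three of the input points on its boundary.
The farthest pair is P_1–P_2 with squared distance 485. The circle on this segment as diameter has centre (-0.5, -1) and r² = 485/4 = 121.25.
Check P_3: distance² to centre = 81.25 ≤ 121.25, so it lies inside.
All remaining points lie in this disk, and no smaller disk contains both endpoints, so this is the minimum enclosing circle.
Diameter = 2r = 2√(121.25) ≈ 22.023.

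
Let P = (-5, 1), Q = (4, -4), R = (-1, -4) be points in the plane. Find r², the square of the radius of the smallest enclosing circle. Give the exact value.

Side lengths²: PQ² = 106, PR² = 41, QR² = 25.
Since PQ² = 106 ≥ 41 + 25 = 66, the angle opposite PQ is not acute, so the smallest enclosing circle has PQ as diameter.
Centre = midpoint of PQ = (-0.5, -1.5), r² = 106/4 = 26.5.

26.5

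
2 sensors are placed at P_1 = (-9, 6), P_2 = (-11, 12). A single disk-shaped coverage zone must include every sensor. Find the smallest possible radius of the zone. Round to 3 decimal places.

The smallest circle enclosing two points has them as diameter endpoints.
Centre = midpoint = (-10, 9); r² = |P_1P_2|²/4 = 40/4 = 10.
r = √10 ≈ 3.162.

3.162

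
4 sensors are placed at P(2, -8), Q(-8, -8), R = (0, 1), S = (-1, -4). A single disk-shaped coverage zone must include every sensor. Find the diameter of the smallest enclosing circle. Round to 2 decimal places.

The minimum enclosing circle is determined by three boundary points: P, Q, R.
Their circumcentre is (-3, -79/18) with r² = 12325/324.
The farthest remaining point S is at distance² 1345/324 ≤ 12325/324.
Diameter = 2r = 2√(12325/324) ≈ 12.34.

12.34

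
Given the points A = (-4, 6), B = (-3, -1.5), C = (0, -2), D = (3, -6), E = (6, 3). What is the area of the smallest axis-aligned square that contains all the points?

144

The bounding box has width 10 and height 12.
An axis-aligned square enclosing the set must have side ≥ max(width, height).
So the minimum side is max(10, 12) = 12.
Area = 12² = 144.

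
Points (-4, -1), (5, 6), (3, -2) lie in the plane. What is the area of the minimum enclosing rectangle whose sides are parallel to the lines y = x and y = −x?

In coordinates u = x + y, v = x − y the rectangle is axis-aligned; the map (x,y)→(u,v) scales areas by 2.
u-values: -5, 11, 1; range = 11 − (-5) = 16.
v-values: -3, -1, 5; range = 5 − (-3) = 8.
Area = (16 × 8) / 2 = 64.

64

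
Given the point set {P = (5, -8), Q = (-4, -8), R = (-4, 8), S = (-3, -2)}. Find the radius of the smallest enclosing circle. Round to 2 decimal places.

9.18

A smallest enclosing disk is always determined by at most three of the input points on its boundary.
The farthest pair is P–R with squared distance 337. The circle on this segment as diameter has centre (0.5, 0) and r² = 337/4 = 84.25.
Check Q: distance² to centre = 84.25 ≤ 84.25, so it lies inside.
All remaining points lie in this disk, and no smaller disk contains both endpoints, so this is the minimum enclosing circle.
r = √(84.25) ≈ 9.18.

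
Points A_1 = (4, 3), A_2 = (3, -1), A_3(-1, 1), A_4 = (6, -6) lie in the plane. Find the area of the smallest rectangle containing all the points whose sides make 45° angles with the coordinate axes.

49

In coordinates u = x + y, v = x − y the rectangle is axis-aligned; the map (x,y)→(u,v) scales areas by 2.
u-values: 7, 2, 0, 0; range = 7 − 0 = 7.
v-values: 1, 4, -2, 12; range = 12 − (-2) = 14.
Area = (7 × 14) / 2 = 49.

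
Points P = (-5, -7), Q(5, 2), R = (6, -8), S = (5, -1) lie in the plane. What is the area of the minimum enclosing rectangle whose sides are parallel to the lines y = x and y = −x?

In coordinates u = x + y, v = x − y the rectangle is axis-aligned; the map (x,y)→(u,v) scales areas by 2.
u-values: -12, 7, -2, 4; range = 7 − (-12) = 19.
v-values: 2, 3, 14, 6; range = 14 − 2 = 12.
Area = (19 × 12) / 2 = 114.

114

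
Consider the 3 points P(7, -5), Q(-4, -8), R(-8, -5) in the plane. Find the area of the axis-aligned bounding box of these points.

45

x ranges over [-8, 7], width 15.
y ranges over [-8, -5], height 3.
Area = 15 × 3 = 45.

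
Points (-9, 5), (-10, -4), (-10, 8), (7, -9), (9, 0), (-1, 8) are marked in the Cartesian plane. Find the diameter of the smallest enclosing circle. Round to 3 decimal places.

The farthest pair is (-10, 8)–(7, -9) with squared distance 578. The circle on this segment as diameter has centre (-1.5, -0.5) and r² = 578/4 = 144.5.
Check (-9, 5): distance² to centre = 86.5 ≤ 144.5, so it lies inside.
All remaining points lie in this disk, and no smaller disk contains both endpoints, so this is the minimum enclosing circle.
Diameter = 2r = 2√(144.5) ≈ 24.042.

24.042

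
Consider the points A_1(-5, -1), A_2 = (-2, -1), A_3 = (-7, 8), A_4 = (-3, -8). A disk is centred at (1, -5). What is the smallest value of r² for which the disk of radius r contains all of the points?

The required radius is the distance from (1, -5) to the farthest point.
Squared distances: 52, 25, 233, 25.
Maximum is 233, attained at A_3.

233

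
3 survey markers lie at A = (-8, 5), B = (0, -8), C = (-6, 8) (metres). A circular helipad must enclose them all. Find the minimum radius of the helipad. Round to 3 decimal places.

Side lengths²: AB² = 233, AC² = 13, BC² = 292.
Since BC² = 292 ≥ 233 + 13 = 246, the angle opposite BC is not acute, so the smallest enclosing circle has BC as diameter.
Centre = midpoint of BC = (-3, 0), r² = 292/4 = 73.
r = √73 ≈ 8.544.

8.544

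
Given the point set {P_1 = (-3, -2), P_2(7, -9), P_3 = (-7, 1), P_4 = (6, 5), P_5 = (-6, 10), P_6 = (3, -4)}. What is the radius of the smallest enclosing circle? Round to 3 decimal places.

11.511

The farthest pair is P_2–P_5 with squared distance 530. The circle on this segment as diameter has centre (0.5, 0.5) and r² = 530/4 = 132.5.
Check P_1: distance² to centre = 18.5 ≤ 132.5, so it lies inside.
All remaining points lie in this disk, and no smaller disk contains both endpoints, so this is the minimum enclosing circle.
r = √(132.5) ≈ 11.511.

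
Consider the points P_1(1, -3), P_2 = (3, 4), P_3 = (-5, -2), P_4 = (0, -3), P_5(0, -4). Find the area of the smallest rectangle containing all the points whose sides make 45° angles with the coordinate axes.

In coordinates u = x + y, v = x − y the rectangle is axis-aligned; the map (x,y)→(u,v) scales areas by 2.
u-values: -2, 7, -7, -3, -4; range = 7 − (-7) = 14.
v-values: 4, -1, -3, 3, 4; range = 4 − (-3) = 7.
Area = (14 × 7) / 2 = 49.

49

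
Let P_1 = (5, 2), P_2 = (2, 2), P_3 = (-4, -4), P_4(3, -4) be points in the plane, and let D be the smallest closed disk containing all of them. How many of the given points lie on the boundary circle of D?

The minimum enclosing circle of a finite set is fixed by two of the points (as a diameter) or three (as a circumcircle).
The farthest pair is P_1–P_3 with squared distance 117. The circle on this segment as diameter has centre (0.5, -1) and r² = 117/4 = 29.25.
Check P_2: distance² to centre = 11.25 ≤ 29.25, so it lies inside.
All remaining points lie in this disk, and no smaller disk contains both endpoints, so this is the minimum enclosing circle.
The points at distance exactly r from the centre are P_1, P_3 — 2 points.

2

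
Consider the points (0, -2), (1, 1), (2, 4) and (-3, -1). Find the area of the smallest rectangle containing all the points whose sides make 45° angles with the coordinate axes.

In coordinates u = x + y, v = x − y the rectangle is axis-aligned; the map (x,y)→(u,v) scales areas by 2.
u-values: -2, 2, 6, -4; range = 6 − (-4) = 10.
v-values: 2, 0, -2, -2; range = 2 − (-2) = 4.
Area = (10 × 4) / 2 = 20.

20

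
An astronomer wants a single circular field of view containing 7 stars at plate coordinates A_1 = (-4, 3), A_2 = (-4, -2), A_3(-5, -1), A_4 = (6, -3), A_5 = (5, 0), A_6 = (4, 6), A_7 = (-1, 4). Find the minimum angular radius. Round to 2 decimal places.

6.19

By Welzl's lemma the MEC is supported by two points (diametrically opposite) or three points (on a circumcircle).
The minimum enclosing circle is determined by three boundary points: A_3, A_4, A_6.
Their circumcentre is (37/38, 23/38) with r² = 27625/722.
The farthest remaining point A_2 is at distance² 22761/722 ≤ 27625/722.
r = √(27625/722) ≈ 6.19.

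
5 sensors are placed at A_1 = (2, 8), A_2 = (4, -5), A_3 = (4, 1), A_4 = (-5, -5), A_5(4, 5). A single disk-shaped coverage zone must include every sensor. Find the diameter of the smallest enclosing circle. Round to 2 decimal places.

By Welzl's lemma the MEC is supported by two points (diametrically opposite) or three points (on a circumcircle).
The minimum enclosing circle is determined by three boundary points: A_1, A_2, A_4.
Their circumcentre is (-0.5, 25/26) with r² = 18857/338.
The farthest remaining point A_5 is at distance² 12357/338 ≤ 18857/338.
Diameter = 2r = 2√(18857/338) ≈ 14.94.

14.94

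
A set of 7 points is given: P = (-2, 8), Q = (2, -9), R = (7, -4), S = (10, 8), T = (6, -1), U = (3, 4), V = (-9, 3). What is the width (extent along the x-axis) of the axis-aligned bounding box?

19

max x = 10, min x = -9, so width = 19.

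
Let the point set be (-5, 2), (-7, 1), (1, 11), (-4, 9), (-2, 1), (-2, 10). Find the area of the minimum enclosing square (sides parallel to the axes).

100

The bounding box has width 8 and height 10.
An axis-aligned square enclosing the set must have side ≥ max(width, height).
So the minimum side is max(8, 10) = 10.
Area = 10² = 100.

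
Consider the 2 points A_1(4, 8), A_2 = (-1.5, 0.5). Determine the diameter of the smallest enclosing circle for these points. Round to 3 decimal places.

The smallest circle enclosing two points has them as diameter endpoints.
Centre = midpoint = (1.25, 4.25); r² = |A_1A_2|²/4 = 86.5/4 = 21.625.
Diameter = 2r = 2√(21.625) ≈ 9.301.

9.301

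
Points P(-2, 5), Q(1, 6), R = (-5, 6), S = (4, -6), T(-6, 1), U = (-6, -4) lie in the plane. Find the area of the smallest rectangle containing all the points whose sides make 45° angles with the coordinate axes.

178.5

In coordinates u = x + y, v = x − y the rectangle is axis-aligned; the map (x,y)→(u,v) scales areas by 2.
u-values: 3, 7, 1, -2, -5, -10; range = 7 − (-10) = 17.
v-values: -7, -5, -11, 10, -7, -2; range = 10 − (-11) = 21.
Area = (17 × 21) / 2 = 178.5.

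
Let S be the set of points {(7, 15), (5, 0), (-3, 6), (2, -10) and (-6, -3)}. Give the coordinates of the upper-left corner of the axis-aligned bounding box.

(-6, 15)

x-range [-6, 7], y-range [-10, 15].
The upper-left corner is (-6, 15).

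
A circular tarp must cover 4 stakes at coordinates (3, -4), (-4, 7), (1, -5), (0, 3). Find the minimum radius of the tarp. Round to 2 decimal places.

6.53

The minimum enclosing circle of a finite set is fixed by two of the points (as a diameter) or three (as a circumcircle).
The minimum enclosing circle is determined by three boundary points: (3, -4), (-4, 7), (1, -5).
Their circumcentre is (-51/58, 73/58) with r² = 71825/1682.
The farthest remaining point (0, 3) is at distance² 6401/1682 ≤ 71825/1682.
r = √(71825/1682) ≈ 6.53.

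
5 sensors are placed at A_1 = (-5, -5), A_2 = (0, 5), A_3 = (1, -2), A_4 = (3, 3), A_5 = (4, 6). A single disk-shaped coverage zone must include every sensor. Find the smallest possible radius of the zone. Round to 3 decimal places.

By Welzl's lemma the MEC is supported by two points (diametrically opposite) or three points (on a circumcircle).
The farthest pair is A_1–A_5 with squared distance 202. The circle on this segment as diameter has centre (-0.5, 0.5) and r² = 202/4 = 50.5.
Check A_2: distance² to centre = 20.5 ≤ 50.5, so it lies inside.
All remaining points lie in this disk, and no smaller disk contains both endpoints, so this is the minimum enclosing circle.
r = √(50.5) ≈ 7.106.

7.106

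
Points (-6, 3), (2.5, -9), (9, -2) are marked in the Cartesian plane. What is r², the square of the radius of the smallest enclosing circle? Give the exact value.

Call the three points A, B, C in the order given.
Side lengths²: AB² = 216.25, AC² = 250, BC² = 91.25.
Since AC² = 250 < 216.25 + 91.25 = 307.5, the triangle is acute, so the smallest enclosing circle is the circumcircle.
Circumcentre = (43/44, -47/44), r² = 63145/968.

63145/968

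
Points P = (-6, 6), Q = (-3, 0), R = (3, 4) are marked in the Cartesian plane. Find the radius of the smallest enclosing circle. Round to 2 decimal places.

4.65

Side lengths²: PQ² = 45, PR² = 85, QR² = 52.
Since PR² = 85 < 52 + 45 = 97, the triangle is acute, so the smallest enclosing circle is the circumcircle.
Circumcentre = (-1.625, 4.4375), r² = 21.58203125.
r = √(21.58203125) ≈ 4.65.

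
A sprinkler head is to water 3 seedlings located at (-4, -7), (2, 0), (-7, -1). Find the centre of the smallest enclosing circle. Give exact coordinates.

Call the three points A, B, C in the order given.
Side lengths²: AB² = 85, AC² = 45, BC² = 82.
Since AB² = 85 < 82 + 45 = 127, the triangle is acute, so the smallest enclosing circle is the circumcircle.
Circumcentre = (-87/38, -91/38), r² = 17425/722.
Centre = (-87/38, -91/38).

(-87/38, -91/38)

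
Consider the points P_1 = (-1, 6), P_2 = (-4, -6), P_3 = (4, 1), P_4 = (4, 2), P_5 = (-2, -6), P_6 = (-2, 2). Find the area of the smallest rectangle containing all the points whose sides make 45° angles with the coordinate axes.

88

In coordinates u = x + y, v = x − y the rectangle is axis-aligned; the map (x,y)→(u,v) scales areas by 2.
u-values: 5, -10, 5, 6, -8, 0; range = 6 − (-10) = 16.
v-values: -7, 2, 3, 2, 4, -4; range = 4 − (-7) = 11.
Area = (16 × 11) / 2 = 88.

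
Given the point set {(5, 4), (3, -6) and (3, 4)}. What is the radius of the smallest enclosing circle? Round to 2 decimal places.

Call the three points A, B, C in the order given.
Side lengths²: AB² = 104, AC² = 4, BC² = 100.
Since AB² = 104 ≥ 100 + 4 = 104, the angle opposite AB is not acute, so the smallest enclosing circle has AB as diameter.
Centre = midpoint of AB = (4, -1), r² = 104/4 = 26.
r = √26 ≈ 5.10.

5.10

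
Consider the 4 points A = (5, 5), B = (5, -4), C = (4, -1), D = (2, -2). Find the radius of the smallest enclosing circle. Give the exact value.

4.5

By Welzl's lemma the MEC is supported by two points (diametrically opposite) or three points (on a circumcircle).
The farthest pair is A–B with squared distance 81. The circle on this segment as diameter has centre (5, 0.5) and r² = 81/4 = 20.25.
Check C: distance² to centre = 3.25 ≤ 20.25, so it lies inside.
All remaining points lie in this disk, and no smaller disk contains both endpoints, so this is the minimum enclosing circle.
r = √(20.25) = 4.5.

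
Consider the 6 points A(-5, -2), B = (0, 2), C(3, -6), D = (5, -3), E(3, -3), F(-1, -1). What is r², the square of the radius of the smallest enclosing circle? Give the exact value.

25.25

A smallest enclosing disk is always determined by at most three of the input points on its boundary.
The farthest pair is A–D with squared distance 101. The circle on this segment as diameter has centre (0, -2.5) and r² = 101/4 = 25.25.
Check B: distance² to centre = 20.25 ≤ 25.25, so it lies inside.
All remaining points lie in this disk, and no smaller disk contains both endpoints, so this is the minimum enclosing circle.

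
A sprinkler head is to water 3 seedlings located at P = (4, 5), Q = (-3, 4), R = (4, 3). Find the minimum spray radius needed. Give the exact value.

Side lengths²: PQ² = 50, PR² = 4, QR² = 50.
Since QR² = 50 < 50 + 4 = 54, the triangle is acute, so the smallest enclosing circle is the circumcircle.
Circumcentre = (4/7, 4), r² = 625/49.
r = √(625/49) = 25/7.

25/7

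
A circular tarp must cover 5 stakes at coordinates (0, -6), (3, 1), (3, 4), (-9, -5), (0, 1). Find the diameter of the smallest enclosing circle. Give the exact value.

15

By Welzl's lemma the MEC is supported by two points (diametrically opposite) or three points (on a circumcircle).
The farthest pair is (3, 4)–(-9, -5) with squared distance 225. The circle on this segment as diameter has centre (-3, -0.5) and r² = 225/4 = 56.25.
Check (0, -6): distance² to centre = 39.25 ≤ 56.25, so it lies inside.
All remaining points lie in this disk, and no smaller disk contains both endpoints, so this is the minimum enclosing circle.
Diameter = 2r = 2√(56.25) = 15.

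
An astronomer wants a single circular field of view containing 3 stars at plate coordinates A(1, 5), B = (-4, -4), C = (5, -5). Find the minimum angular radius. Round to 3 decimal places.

Side lengths²: AB² = 106, AC² = 116, BC² = 82.
Since AC² = 116 < 106 + 82 = 188, the triangle is acute, so the smallest enclosing circle is the circumcircle.
Circumcentre = (39/43, -36/43), r² = 63017/1849.
r = √(63017/1849) ≈ 5.838.

5.838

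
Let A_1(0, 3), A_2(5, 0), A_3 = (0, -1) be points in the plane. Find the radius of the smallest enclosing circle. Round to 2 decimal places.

Side lengths²: A_1A_2² = 34, A_1A_3² = 16, A_2A_3² = 26.
Since A_1A_2² = 34 < 26 + 16 = 42, the triangle is acute, so the smallest enclosing circle is the circumcircle.
Circumcentre = (2.2, 1), r² = 8.84.
r = √(8.84) ≈ 2.97.

2.97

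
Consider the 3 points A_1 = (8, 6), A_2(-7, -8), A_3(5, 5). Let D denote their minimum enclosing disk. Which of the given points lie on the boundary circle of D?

A_1, A_2

Side lengths²: A_1A_2² = 421, A_1A_3² = 10, A_2A_3² = 313.
Since A_1A_2² = 421 ≥ 313 + 10 = 323, the angle opposite A_1A_2 is not acute, so the smallest enclosing circle has A_1A_2 as diameter.
Centre = midpoint of A_1A_2 = (0.5, -1), r² = 421/4 = 105.25.
The points at distance exactly r from the centre are A_1, A_2 — 2 points.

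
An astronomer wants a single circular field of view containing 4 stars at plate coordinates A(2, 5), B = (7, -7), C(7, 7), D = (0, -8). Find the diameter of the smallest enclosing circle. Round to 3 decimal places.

16.553

A smallest enclosing disk is always determined by at most three of the input points on its boundary.
The farthest pair is C–D with squared distance 274. The circle on this segment as diameter has centre (3.5, -0.5) and r² = 274/4 = 68.5.
Check A: distance² to centre = 32.5 ≤ 68.5, so it lies inside.
All remaining points lie in this disk, and no smaller disk contains both endpoints, so this is the minimum enclosing circle.
Diameter = 2r = 2√(68.5) ≈ 16.553.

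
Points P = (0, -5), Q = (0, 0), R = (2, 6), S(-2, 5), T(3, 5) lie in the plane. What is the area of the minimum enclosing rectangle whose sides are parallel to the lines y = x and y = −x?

In coordinates u = x + y, v = x − y the rectangle is axis-aligned; the map (x,y)→(u,v) scales areas by 2.
u-values: -5, 0, 8, 3, 8; range = 8 − (-5) = 13.
v-values: 5, 0, -4, -7, -2; range = 5 − (-7) = 12.
Area = (13 × 12) / 2 = 78.

78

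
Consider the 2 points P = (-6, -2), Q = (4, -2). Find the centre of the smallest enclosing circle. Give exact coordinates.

The smallest circle enclosing two points has them as diameter endpoints.
Centre = midpoint = (-1, -2); r² = |PQ|²/4 = 100/4 = 25.
Centre = (-1, -2).

(-1, -2)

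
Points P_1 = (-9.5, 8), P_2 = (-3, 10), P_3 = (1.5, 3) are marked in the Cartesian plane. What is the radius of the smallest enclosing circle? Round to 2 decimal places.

Side lengths²: P_1P_2² = 46.25, P_1P_3² = 146, P_2P_3² = 69.25.
Since P_1P_3² = 146 ≥ 69.25 + 46.25 = 115.5, the angle opposite P_1P_3 is not acute, so the smallest enclosing circle has P_1P_3 as diameter.
Centre = midpoint of P_1P_3 = (-4, 5.5), r² = 146/4 = 36.5.
r = √(36.5) ≈ 6.04.

6.04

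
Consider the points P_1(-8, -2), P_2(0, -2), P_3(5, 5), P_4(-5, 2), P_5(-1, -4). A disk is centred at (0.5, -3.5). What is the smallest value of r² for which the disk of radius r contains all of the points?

92.5

The required radius is the distance from (0.5, -3.5) to the farthest point.
Squared distances: 74.5, 2.5, 92.5, 60.5, 2.5.
Maximum is 92.5, attained at P_3.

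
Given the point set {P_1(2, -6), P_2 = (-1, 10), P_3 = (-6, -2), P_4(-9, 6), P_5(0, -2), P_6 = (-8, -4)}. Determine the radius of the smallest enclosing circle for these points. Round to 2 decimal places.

8.47

By Welzl's lemma the MEC is supported by two points (diametrically opposite) or three points (on a circumcircle).
The minimum enclosing circle is determined by three boundary points: P_1, P_2, P_4.
Their circumcentre is (-25/14, 11/7) with r² = 14045/196.
The farthest remaining point P_6 is at distance² 13653/196 ≤ 14045/196.
r = √(14045/196) ≈ 8.47.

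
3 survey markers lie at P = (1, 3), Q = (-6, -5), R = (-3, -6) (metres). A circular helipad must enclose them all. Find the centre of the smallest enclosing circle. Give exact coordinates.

Side lengths²: PQ² = 113, PR² = 97, QR² = 10.
Since PQ² = 113 ≥ 97 + 10 = 107, the angle opposite PQ is not acute, so the smallest enclosing circle has PQ as diameter.
Centre = midpoint of PQ = (-2.5, -1), r² = 113/4 = 28.25.
Centre = (-2.5, -1).

(-2.5, -1)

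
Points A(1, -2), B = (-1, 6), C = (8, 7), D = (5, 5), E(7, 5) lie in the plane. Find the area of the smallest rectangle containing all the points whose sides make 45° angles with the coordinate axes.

In coordinates u = x + y, v = x − y the rectangle is axis-aligned; the map (x,y)→(u,v) scales areas by 2.
u-values: -1, 5, 15, 10, 12; range = 15 − (-1) = 16.
v-values: 3, -7, 1, 0, 2; range = 3 − (-7) = 10.
Area = (16 × 10) / 2 = 80.

80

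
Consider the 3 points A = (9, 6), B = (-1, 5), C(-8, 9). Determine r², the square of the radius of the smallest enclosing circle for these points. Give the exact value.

Side lengths²: AB² = 101, AC² = 298, BC² = 65.
Since AC² = 298 ≥ 101 + 65 = 166, the angle opposite AC is not acute, so the smallest enclosing circle has AC as diameter.
Centre = midpoint of AC = (0.5, 7.5), r² = 298/4 = 74.5.

74.5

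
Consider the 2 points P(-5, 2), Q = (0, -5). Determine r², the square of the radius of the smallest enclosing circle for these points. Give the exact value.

The smallest circle enclosing two points has them as diameter endpoints.
Centre = midpoint = (-2.5, -1.5); r² = |PQ|²/4 = 74/4 = 18.5.

18.5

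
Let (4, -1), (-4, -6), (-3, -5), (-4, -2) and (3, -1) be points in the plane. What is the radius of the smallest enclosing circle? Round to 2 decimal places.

4.72

By Welzl's lemma the MEC is supported by two points (diametrically opposite) or three points (on a circumcircle).
The farthest pair is (4, -1)–(-4, -6) with squared distance 89. The circle on this segment as diameter has centre (0, -3.5) and r² = 89/4 = 22.25.
Check (-3, -5): distance² to centre = 11.25 ≤ 22.25, so it lies inside.
All remaining points lie in this disk, and no smaller disk contains both endpoints, so this is the minimum enclosing circle.
r = √(22.25) ≈ 4.72.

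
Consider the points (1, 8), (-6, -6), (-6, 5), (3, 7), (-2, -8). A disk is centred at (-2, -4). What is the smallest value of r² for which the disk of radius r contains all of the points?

The required radius is the distance from (-2, -4) to the farthest point.
Squared distances: 153, 20, 97, 146, 16.
Maximum is 153, attained at (1, 8).

153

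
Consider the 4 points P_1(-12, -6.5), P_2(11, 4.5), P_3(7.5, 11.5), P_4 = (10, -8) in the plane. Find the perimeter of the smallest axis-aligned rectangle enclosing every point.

85

Width = max x − min x = 11 − (-12) = 23.
Height = max y − min y = 11.5 − (-8) = 19.5.
Perimeter = 2(23 + 19.5) = 85.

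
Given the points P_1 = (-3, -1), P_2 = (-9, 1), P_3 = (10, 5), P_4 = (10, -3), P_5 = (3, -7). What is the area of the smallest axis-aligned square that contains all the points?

361

The bounding box has width 19 and height 12.
An axis-aligned square enclosing the set must have side ≥ max(width, height).
So the minimum side is max(19, 12) = 19.
Area = 19² = 361.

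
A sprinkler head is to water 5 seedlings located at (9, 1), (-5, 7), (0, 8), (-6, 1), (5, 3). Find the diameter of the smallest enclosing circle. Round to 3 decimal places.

15.442

The minimum enclosing circle of a finite set is fixed by two of the points (as a diameter) or three (as a circumcircle).
The minimum enclosing circle is determined by three boundary points: (9, 1), (-5, 7), (-6, 1).
Their circumcentre is (1.5, 17/6) with r² = 1073/18.
The farthest remaining point (0, 8) is at distance² 521/18 ≤ 1073/18.
Diameter = 2r = 2√(1073/18) ≈ 15.442.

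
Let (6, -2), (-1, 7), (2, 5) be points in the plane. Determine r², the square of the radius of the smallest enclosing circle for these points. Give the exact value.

Call the three points A, B, C in the order given.
Side lengths²: AB² = 130, AC² = 65, BC² = 13.
Since AB² = 130 ≥ 65 + 13 = 78, the angle opposite AB is not acute, so the smallest enclosing circle has AB as diameter.
Centre = midpoint of AB = (2.5, 2.5), r² = 130/4 = 32.5.

32.5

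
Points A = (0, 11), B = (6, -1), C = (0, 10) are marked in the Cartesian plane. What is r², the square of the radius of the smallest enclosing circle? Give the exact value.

45

Side lengths²: AB² = 180, AC² = 1, BC² = 157.
Since AB² = 180 ≥ 157 + 1 = 158, the angle opposite AB is not acute, so the smallest enclosing circle has AB as diameter.
Centre = midpoint of AB = (3, 5), r² = 180/4 = 45.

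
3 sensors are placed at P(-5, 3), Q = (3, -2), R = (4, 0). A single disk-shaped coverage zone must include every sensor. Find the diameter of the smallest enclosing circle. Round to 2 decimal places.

Side lengths²: PQ² = 89, PR² = 90, QR² = 5.
Since PR² = 90 < 89 + 5 = 94, the triangle is acute, so the smallest enclosing circle is the circumcircle.
Circumcentre = (-9/14, 15/14), r² = 2225/98.
Diameter = 2r = 2√(2225/98) ≈ 9.53.

9.53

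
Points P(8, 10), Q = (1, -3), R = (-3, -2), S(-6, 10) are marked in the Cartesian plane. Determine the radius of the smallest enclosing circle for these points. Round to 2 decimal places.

8.39

A smallest enclosing disk is always determined by at most three of the input points on its boundary.
The minimum enclosing circle is determined by three boundary points: P, R, S.
Their circumcentre is (1, 5.375) with r² = 70.390625.
The farthest remaining point Q is at distance² 70.140625 ≤ 70.390625.
r = √(70.390625) ≈ 8.39.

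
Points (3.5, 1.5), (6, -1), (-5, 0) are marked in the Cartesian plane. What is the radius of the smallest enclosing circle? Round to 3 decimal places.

Call the three points A, B, C in the order given.
Side lengths²: AB² = 12.5, AC² = 74.5, BC² = 122.
Since BC² = 122 ≥ 74.5 + 12.5 = 87, the angle opposite BC is not acute, so the smallest enclosing circle has BC as diameter.
Centre = midpoint of BC = (0.5, -0.5), r² = 122/4 = 30.5.
r = √(30.5) ≈ 5.523.

5.523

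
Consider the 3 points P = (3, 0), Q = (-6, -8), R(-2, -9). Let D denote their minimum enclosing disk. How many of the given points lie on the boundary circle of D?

Side lengths²: PQ² = 145, PR² = 106, QR² = 17.
Since PQ² = 145 ≥ 106 + 17 = 123, the angle opposite PQ is not acute, so the smallest enclosing circle has PQ as diameter.
Centre = midpoint of PQ = (-1.5, -4), r² = 145/4 = 36.25.
The points at distance exactly r from the centre are P, Q — 2 points.

2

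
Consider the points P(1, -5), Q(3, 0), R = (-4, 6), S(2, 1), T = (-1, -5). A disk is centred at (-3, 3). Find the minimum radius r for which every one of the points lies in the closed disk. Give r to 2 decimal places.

8.94

The required radius is the distance from (-3, 3) to the farthest point.
Squared distances: 80, 45, 10, 29, 68.
Maximum is 80, attained at P.
r = √80 ≈ 8.94.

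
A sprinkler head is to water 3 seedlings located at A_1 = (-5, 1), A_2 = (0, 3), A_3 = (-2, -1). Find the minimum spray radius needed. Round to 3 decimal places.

Side lengths²: A_1A_2² = 29, A_1A_3² = 13, A_2A_3² = 20.
Since A_1A_2² = 29 < 20 + 13 = 33, the triangle is acute, so the smallest enclosing circle is the circumcircle.
Circumcentre = (-2.375, 1.6875), r² = 7.36328125.
r = √(7.36328125) ≈ 2.714.

2.714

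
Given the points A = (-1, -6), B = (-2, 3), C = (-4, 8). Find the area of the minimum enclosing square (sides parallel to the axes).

196

The bounding box has width 3 and height 14.
An axis-aligned square enclosing the set must have side ≥ max(width, height).
So the minimum side is max(3, 14) = 14.
Area = 14² = 196.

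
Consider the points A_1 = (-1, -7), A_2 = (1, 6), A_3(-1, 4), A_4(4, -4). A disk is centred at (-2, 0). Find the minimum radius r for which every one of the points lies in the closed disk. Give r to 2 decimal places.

The required radius is the distance from (-2, 0) to the farthest point.
Squared distances: 50, 45, 17, 52.
Maximum is 52, attained at A_4.
r = √52 ≈ 7.21.

7.21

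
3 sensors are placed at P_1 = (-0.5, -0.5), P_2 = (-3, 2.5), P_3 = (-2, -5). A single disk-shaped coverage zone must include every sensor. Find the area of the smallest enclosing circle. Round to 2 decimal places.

44.96

Side lengths²: P_1P_2² = 15.25, P_1P_3² = 22.5, P_2P_3² = 57.25.
Since P_2P_3² = 57.25 ≥ 22.5 + 15.25 = 37.75, the angle opposite P_2P_3 is not acute, so the smallest enclosing circle has P_2P_3 as diameter.
Centre = midpoint of P_2P_3 = (-2.5, -1.25), r² = 57.25/4 = 14.3125.
Area = π·r² = π·14.3125 ≈ 44.96.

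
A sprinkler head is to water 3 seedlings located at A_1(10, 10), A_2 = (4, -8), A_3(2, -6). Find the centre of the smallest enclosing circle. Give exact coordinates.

(7, 1)

Side lengths²: A_1A_2² = 360, A_1A_3² = 320, A_2A_3² = 8.
Since A_1A_2² = 360 ≥ 320 + 8 = 328, the angle opposite A_1A_2 is not acute, so the smallest enclosing circle has A_1A_2 as diameter.
Centre = midpoint of A_1A_2 = (7, 1), r² = 360/4 = 90.
Centre = (7, 1).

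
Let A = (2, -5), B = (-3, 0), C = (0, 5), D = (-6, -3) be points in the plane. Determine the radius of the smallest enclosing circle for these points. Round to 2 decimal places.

5.53

The minimum enclosing circle is determined by three boundary points: A, C, D.
Their circumcentre is (-21/19, -8/19) with r² = 11050/361.
The farthest remaining point B is at distance² 1360/361 ≤ 11050/361.
r = √(11050/361) ≈ 5.53.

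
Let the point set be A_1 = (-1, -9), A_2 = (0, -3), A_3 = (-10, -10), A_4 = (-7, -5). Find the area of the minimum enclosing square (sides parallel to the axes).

100

The bounding box has width 10 and height 7.
An axis-aligned square enclosing the set must have side ≥ max(width, height).
So the minimum side is max(10, 7) = 10.
Area = 10² = 100.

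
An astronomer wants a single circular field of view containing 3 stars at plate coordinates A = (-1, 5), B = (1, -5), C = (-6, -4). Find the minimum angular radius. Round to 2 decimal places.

5.46

Side lengths²: AB² = 104, AC² = 106, BC² = 50.
Since AC² = 106 < 104 + 50 = 154, the triangle is acute, so the smallest enclosing circle is the circumcircle.
Circumcentre = (-65/34, -13/34), r² = 17225/578.
r = √(17225/578) ≈ 5.46.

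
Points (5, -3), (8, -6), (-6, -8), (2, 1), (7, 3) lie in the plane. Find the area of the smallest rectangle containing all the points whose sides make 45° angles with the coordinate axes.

156

In coordinates u = x + y, v = x − y the rectangle is axis-aligned; the map (x,y)→(u,v) scales areas by 2.
u-values: 2, 2, -14, 3, 10; range = 10 − (-14) = 24.
v-values: 8, 14, 2, 1, 4; range = 14 − 1 = 13.
Area = (24 × 13) / 2 = 156.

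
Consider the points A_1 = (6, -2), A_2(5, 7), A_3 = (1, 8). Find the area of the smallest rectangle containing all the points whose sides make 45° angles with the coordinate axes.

In coordinates u = x + y, v = x − y the rectangle is axis-aligned; the map (x,y)→(u,v) scales areas by 2.
u-values: 4, 12, 9; range = 12 − 4 = 8.
v-values: 8, -2, -7; range = 8 − (-7) = 15.
Area = (8 × 15) / 2 = 60.

60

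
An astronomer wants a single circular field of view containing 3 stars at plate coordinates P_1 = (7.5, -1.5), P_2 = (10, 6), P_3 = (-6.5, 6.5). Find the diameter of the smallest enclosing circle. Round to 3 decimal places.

Side lengths²: P_1P_2² = 62.5, P_1P_3² = 260, P_2P_3² = 272.5.
Since P_2P_3² = 272.5 < 260 + 62.5 = 322.5, the triangle is acute, so the smallest enclosing circle is the circumcircle.
Circumcentre = (1.7, 4.6), r² = 70.85.
Diameter = 2r = 2√(70.85) ≈ 16.834.

16.834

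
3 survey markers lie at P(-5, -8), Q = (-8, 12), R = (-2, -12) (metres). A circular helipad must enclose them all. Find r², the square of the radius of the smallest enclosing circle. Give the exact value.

Side lengths²: PQ² = 409, PR² = 25, QR² = 612.
Since QR² = 612 ≥ 409 + 25 = 434, the angle opposite QR is not acute, so the smallest enclosing circle has QR as diameter.
Centre = midpoint of QR = (-5, 0), r² = 612/4 = 153.

153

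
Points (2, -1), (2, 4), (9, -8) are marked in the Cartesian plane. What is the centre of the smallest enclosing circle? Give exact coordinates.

(5.5, -2)

Call the three points A, B, C in the order given.
Side lengths²: AB² = 25, AC² = 98, BC² = 193.
Since BC² = 193 ≥ 98 + 25 = 123, the angle opposite BC is not acute, so the smallest enclosing circle has BC as diameter.
Centre = midpoint of BC = (5.5, -2), r² = 193/4 = 48.25.
Centre = (5.5, -2).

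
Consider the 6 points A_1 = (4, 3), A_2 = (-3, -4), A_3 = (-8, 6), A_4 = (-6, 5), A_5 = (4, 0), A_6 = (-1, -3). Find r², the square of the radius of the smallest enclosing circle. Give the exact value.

A smallest enclosing disk is always determined by at most three of the input points on its boundary.
The minimum enclosing circle is determined by three boundary points: A_2, A_3, A_5.
Their circumcentre is (-13/6, 8/3) with r² = 1625/36.
The farthest remaining point A_1 is at distance² 1373/36 ≤ 1625/36.

1625/36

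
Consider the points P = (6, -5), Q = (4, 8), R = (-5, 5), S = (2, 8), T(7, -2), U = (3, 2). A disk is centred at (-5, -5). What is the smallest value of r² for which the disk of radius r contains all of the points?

250

The required radius is the distance from (-5, -5) to the farthest point.
Squared distances: 121, 250, 100, 218, 153, 113.
Maximum is 250, attained at Q.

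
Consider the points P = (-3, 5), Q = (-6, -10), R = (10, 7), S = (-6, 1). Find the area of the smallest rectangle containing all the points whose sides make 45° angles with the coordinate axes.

In coordinates u = x + y, v = x − y the rectangle is axis-aligned; the map (x,y)→(u,v) scales areas by 2.
u-values: 2, -16, 17, -5; range = 17 − (-16) = 33.
v-values: -8, 4, 3, -7; range = 4 − (-8) = 12.
Area = (33 × 12) / 2 = 198.

198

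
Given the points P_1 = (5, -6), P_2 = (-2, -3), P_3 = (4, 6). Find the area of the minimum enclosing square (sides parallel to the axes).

144

The bounding box has width 7 and height 12.
An axis-aligned square enclosing the set must have side ≥ max(width, height).
So the minimum side is max(7, 12) = 12.
Area = 12² = 144.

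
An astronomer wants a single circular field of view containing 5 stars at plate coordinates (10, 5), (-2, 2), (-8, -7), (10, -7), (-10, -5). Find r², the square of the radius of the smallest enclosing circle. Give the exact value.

The minimum enclosing circle is determined by three boundary points: (10, 5), (10, -7), (-10, -5).
Their circumcentre is (0.5, -1) with r² = 126.25.
The farthest remaining point (-8, -7) is at distance² 108.25 ≤ 126.25.

126.25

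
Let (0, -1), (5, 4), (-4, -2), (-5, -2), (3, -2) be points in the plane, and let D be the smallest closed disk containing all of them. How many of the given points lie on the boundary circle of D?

The minimum enclosing circle of a finite set is fixed by two of the points (as a diameter) or three (as a circumcircle).
The farthest pair is (5, 4)–(-5, -2) with squared distance 136. The circle on this segment as diameter has centre (0, 1) and r² = 136/4 = 34.
Check (0, -1): distance² to centre = 4 ≤ 34, so it lies inside.
All remaining points lie in this disk, and no smaller disk contains both endpoints, so this is the minimum enclosing circle.
The points at distance exactly r from the centre are (5, 4), (-5, -2) — 2 points.

2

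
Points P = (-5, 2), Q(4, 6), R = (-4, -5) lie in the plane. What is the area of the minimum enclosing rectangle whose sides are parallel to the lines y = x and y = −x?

In coordinates u = x + y, v = x − y the rectangle is axis-aligned; the map (x,y)→(u,v) scales areas by 2.
u-values: -3, 10, -9; range = 10 − (-9) = 19.
v-values: -7, -2, 1; range = 1 − (-7) = 8.
Area = (19 × 8) / 2 = 76.

76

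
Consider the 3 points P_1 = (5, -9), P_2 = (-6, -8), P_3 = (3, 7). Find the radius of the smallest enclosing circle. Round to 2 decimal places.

8.95

Side lengths²: P_1P_2² = 122, P_1P_3² = 260, P_2P_3² = 306.
Since P_2P_3² = 306 < 260 + 122 = 382, the triangle is acute, so the smallest enclosing circle is the circumcircle.
Circumcentre = (4/29, -43/29), r² = 67405/841.
r = √(67405/841) ≈ 8.95.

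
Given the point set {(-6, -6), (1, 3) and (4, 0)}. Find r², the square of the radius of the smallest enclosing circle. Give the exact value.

Call the three points A, B, C in the order given.
Side lengths²: AB² = 130, AC² = 136, BC² = 18.
Since AC² = 136 < 130 + 18 = 148, the triangle is acute, so the smallest enclosing circle is the circumcircle.
Circumcentre = (-1.375, -2.375), r² = 34.53125.

34.53125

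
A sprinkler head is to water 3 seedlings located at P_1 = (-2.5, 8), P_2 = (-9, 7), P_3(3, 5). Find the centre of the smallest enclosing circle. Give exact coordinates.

Side lengths²: P_1P_2² = 43.25, P_1P_3² = 39.25, P_2P_3² = 148.
Since P_2P_3² = 148 ≥ 43.25 + 39.25 = 82.5, the angle opposite P_2P_3 is not acute, so the smallest enclosing circle has P_2P_3 as diameter.
Centre = midpoint of P_2P_3 = (-3, 6), r² = 148/4 = 37.
Centre = (-3, 6).

(-3, 6)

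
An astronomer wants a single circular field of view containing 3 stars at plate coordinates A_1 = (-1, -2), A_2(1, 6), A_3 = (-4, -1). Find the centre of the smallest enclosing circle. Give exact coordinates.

(-16/13, 30/13)

Side lengths²: A_1A_2² = 68, A_1A_3² = 10, A_2A_3² = 74.
Since A_2A_3² = 74 < 68 + 10 = 78, the triangle is acute, so the smallest enclosing circle is the circumcircle.
Circumcentre = (-16/13, 30/13), r² = 3145/169.
Centre = (-16/13, 30/13).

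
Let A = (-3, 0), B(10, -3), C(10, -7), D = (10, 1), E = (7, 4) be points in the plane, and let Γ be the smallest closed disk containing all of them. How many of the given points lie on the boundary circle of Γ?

The minimum enclosing circle is determined by three boundary points: A, C, E.
Their circumcentre is (238/61, -168/61) with r² = 205465/3721.
The farthest remaining point D is at distance² 190825/3721 ≤ 205465/3721.
The points at distance exactly r from the centre are A, C, E — 3 points.

3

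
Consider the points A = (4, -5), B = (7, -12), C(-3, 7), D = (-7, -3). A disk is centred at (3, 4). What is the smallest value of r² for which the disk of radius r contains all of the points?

The required radius is the distance from (3, 4) to the farthest point.
Squared distances: 82, 272, 45, 149.
Maximum is 272, attained at B.

272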